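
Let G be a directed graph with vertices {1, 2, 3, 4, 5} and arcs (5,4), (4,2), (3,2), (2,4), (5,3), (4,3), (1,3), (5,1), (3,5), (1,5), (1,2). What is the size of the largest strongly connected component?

{1, 2, 3, 4, 5} are all mutually reachable — one SCC of size 5.
The largest has 5 vertices.

5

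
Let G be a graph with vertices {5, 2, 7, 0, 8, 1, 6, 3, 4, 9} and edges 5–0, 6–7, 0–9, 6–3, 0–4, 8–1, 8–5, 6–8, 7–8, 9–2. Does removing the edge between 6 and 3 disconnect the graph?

Removing 6–3 leaves no path between 6 and 3: the component count goes from 1 to 2. So it is a bridge.

Yes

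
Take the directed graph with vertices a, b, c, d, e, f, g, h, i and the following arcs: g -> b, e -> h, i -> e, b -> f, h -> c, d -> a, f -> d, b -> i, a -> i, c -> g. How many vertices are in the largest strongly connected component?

9

{a, b, c, d, e, f, g, h, i} are all mutually reachable — one SCC of size 9.
The largest has 9 vertices.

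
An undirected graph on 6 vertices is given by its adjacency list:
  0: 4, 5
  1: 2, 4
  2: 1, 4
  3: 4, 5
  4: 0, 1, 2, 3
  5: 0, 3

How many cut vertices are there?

Removing 4 increases the component count from 1 to 2, so 4 is a cut vertex.
By contrast removing 2 leaves 1 component; it is not a cut vertex. No other vertex is a cut vertex either.

1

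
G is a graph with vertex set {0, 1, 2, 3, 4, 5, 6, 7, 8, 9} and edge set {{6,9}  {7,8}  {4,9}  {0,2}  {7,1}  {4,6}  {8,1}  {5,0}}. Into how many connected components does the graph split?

3 is isolated — a component by itself.
Starting from 4 we can reach 4, 6, 9. That is one component of size 3.
Starting from 1 we can reach 1, 7, 8. That is one component of size 3.
Starting from 0 we can reach 0, 2, 5. That is one component of size 3.
Total: 4 components.

4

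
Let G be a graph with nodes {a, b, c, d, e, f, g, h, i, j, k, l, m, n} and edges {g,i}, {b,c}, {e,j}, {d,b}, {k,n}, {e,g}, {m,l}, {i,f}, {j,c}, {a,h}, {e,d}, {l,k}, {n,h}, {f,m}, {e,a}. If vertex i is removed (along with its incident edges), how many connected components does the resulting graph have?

1

With i gone, the remaining components are: {a, b, c, d, e, f, g, h, j, k, l, m, n}.
That is 1 component.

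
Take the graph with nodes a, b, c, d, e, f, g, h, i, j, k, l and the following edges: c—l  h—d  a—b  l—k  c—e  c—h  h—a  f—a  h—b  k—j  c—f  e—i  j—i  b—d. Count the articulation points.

1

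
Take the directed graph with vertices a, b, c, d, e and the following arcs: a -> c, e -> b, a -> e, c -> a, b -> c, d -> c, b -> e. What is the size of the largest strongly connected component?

{a, b, c, e} are all mutually reachable — one SCC of size 4.
{d} is an SCC by itself.
The largest has 4 vertices.

4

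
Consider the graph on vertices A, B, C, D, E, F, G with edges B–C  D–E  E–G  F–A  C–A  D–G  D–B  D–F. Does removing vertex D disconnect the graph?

Yes

Deleting D raises the number of components from 1 to 2, so D is a cut vertex.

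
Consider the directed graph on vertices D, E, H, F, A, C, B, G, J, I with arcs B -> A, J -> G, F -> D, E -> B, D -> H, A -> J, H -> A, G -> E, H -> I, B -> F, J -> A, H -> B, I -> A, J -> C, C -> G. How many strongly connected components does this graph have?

1

{A, B, C, D, E, F, G, H, I, J} are all mutually reachable — one SCC of size 10.
That gives 1 strongly connected component.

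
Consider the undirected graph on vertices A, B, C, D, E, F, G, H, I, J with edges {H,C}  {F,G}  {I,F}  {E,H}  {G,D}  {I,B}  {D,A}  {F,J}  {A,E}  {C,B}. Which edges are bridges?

The edges on the cycle I-F-G-D-A-E-H-C-B-I are not bridges since each lies on that cycle.
But removing F - J disconnects F from J — this is a bridge.

F-J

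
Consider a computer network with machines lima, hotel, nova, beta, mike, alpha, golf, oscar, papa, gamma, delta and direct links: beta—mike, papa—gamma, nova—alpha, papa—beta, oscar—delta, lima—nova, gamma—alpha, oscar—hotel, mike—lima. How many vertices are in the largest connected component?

golf is isolated — a component by itself.
Starting from delta we can reach delta, hotel, oscar. That is one component of size 3.
Starting from beta we can reach beta, lima, mike, nova, papa, alpha, gamma. That is one component of size 7.
The largest has 7 vertices.

7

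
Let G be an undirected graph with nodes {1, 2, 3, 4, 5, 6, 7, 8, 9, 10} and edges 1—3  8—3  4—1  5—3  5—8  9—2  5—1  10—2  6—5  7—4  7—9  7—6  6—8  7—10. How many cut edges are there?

The edges on the cycle 7-10-2-9-7 are not bridges since each lies on that cycle.
Every edge lies on some cycle, so there are no bridges.

0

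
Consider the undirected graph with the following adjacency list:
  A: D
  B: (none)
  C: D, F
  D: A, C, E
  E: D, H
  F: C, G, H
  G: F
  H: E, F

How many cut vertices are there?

Removing D increases the component count from 2 to 3, so D is a cut vertex.
Removing F increases the component count from 2 to 3, so F is a cut vertex.
By contrast removing H leaves 2 components; it is not a cut vertex. No other vertex is a cut vertex either.

2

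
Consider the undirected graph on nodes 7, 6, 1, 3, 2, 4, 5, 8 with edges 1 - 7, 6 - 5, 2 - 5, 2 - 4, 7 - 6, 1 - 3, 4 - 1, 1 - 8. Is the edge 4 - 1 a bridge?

No

After removing 4 - 1, the path 4-2-5-6-7-1 still connects them, so the edge is not a bridge.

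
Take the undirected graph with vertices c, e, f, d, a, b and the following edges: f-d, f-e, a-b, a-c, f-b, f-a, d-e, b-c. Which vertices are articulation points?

f

Removing f increases the component count from 1 to 2, so f is a cut vertex.
By contrast removing a leaves 1 component; it is not a cut vertex. No other vertex is a cut vertex either.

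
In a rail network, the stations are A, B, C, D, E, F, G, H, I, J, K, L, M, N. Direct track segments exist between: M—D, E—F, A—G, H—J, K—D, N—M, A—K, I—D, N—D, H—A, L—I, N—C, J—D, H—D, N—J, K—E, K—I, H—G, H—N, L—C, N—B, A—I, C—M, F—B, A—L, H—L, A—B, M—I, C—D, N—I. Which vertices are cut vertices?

Removing H, for instance, still leaves 1 component. No single vertex removal increases the component count — the graph has no articulation points.

none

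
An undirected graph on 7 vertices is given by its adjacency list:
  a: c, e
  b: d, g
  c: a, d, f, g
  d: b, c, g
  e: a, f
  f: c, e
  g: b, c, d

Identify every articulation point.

c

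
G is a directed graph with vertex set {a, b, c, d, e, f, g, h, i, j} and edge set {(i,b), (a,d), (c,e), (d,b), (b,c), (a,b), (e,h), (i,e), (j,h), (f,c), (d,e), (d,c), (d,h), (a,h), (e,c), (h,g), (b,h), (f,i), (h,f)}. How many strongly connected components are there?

5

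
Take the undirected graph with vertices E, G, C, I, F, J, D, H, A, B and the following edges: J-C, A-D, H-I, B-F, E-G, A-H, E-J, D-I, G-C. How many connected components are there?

Starting from B we can reach B, F. That is one component of size 2.
Starting from A we can reach A, D, H, I. That is one component of size 4.
Starting from C we can reach C, E, G, J. That is one component of size 4.
Total: 3 components.

3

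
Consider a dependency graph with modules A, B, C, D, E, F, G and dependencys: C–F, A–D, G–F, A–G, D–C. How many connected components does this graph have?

B is isolated — a component by itself.
E is isolated — a component by itself.
Starting from A we can reach A, C, D, F, G. That is one component of size 5.
Total: 3 components.

3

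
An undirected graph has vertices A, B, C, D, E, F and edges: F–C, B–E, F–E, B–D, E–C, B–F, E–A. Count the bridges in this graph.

2

The edges on the cycle B-F-E-B are not bridges since each lies on that cycle.
But removing B–D disconnects B from D; removing A–E disconnects A from E — these are bridges.
That makes 2 bridges.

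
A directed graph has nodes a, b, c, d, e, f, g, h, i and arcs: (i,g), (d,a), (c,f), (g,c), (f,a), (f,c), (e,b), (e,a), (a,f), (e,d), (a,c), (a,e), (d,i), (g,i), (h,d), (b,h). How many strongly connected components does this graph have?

{a, b, c, d, e, f, g, h, i} are all mutually reachable — one SCC of size 9.
That gives 1 strongly connected component.

1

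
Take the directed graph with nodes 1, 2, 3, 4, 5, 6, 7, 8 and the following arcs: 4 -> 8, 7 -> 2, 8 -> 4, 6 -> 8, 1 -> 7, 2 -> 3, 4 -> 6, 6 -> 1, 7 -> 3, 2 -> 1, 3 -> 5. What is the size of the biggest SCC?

3

{1, 2, 7} are all mutually reachable — one SCC of size 3.
{4, 6, 8} are all mutually reachable — one SCC of size 3.
{5} is an SCC by itself.
{3} is an SCC by itself.
The largest has 3 vertices.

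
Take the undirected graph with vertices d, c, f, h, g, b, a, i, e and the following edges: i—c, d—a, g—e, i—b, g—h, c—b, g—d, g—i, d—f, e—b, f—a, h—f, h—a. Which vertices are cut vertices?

g

Removing g increases the component count from 1 to 2, so g is a cut vertex.
By contrast removing h leaves 1 component; it is not a cut vertex. No other vertex is a cut vertex either.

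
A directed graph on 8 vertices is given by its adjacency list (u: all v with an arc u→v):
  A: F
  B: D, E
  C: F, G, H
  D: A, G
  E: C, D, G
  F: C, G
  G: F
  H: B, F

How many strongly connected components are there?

{A, B, C, D, E, F, G, H} are all mutually reachable — one SCC of size 8.
That gives 1 strongly connected component.

1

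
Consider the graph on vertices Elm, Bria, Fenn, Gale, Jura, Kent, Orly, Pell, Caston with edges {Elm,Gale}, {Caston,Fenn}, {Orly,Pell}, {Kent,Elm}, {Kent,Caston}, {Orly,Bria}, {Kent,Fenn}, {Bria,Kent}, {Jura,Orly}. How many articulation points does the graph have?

Removing Elm increases the component count from 1 to 2, so Elm is a cut vertex.
Removing Bria increases the component count from 1 to 2, so Bria is a cut vertex.
Removing Kent increases the component count from 1 to 3, so Kent is a cut vertex.
Likewise Orly is a cut vertex.
By contrast removing Pell leaves 1 component; it is not a cut vertex. No other vertex is a cut vertex either.

4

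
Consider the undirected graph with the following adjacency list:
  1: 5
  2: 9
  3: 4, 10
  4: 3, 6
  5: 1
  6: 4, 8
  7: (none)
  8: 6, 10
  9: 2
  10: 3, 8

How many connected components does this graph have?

4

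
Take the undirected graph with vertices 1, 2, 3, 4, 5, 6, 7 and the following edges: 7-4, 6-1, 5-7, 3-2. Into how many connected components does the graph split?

Starting from 2 we can reach 2, 3. That is one component of size 2.
Starting from 1 we can reach 1, 6. That is one component of size 2.
Starting from 4 we can reach 4, 5, 7. That is one component of size 3.
Total: 3 components.

3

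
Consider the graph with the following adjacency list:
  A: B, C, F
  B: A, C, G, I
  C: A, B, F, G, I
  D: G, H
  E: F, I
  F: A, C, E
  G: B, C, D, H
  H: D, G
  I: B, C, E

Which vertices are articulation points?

G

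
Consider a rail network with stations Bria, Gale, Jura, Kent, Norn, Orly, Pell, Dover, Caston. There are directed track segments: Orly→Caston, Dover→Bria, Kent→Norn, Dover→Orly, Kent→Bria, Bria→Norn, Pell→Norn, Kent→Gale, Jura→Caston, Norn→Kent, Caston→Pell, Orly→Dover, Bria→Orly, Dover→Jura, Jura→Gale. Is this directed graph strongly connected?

There is no directed path from Gale to Caston, so the graph is not strongly connected.

No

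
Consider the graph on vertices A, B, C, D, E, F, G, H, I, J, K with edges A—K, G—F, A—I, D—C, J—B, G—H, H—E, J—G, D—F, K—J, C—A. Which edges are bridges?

A-I, B-J, E-H, G-H

The edges on the cycle D-C-A-K-J-G-F-D are not bridges since each lies on that cycle.
But removing B—J disconnects B from J; removing A—I disconnects A from I; removing H—E disconnects H from E; removing H—G disconnects H from G — these are bridges.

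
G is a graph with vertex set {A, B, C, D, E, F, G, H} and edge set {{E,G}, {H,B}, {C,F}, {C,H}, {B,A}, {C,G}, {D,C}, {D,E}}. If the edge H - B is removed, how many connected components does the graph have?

Before removal there is 1 component.
H - B is a bridge — removing it separates H's side from B's side.
After removal: 2 components.

2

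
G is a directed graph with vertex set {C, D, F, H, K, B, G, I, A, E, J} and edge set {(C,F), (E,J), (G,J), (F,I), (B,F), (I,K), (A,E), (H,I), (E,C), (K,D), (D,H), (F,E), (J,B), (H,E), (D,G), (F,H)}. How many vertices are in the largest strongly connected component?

10

{B, C, D, E, F, G, H, I, J, K} are all mutually reachable — one SCC of size 10.
{A} is an SCC by itself.
The largest has 10 vertices.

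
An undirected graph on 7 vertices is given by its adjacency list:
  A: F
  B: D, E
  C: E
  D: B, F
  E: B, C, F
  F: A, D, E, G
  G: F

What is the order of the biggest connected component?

7

Starting from A we can reach A, B, C, D, E, F, G. That is one component of size 7.
The largest has 7 vertices.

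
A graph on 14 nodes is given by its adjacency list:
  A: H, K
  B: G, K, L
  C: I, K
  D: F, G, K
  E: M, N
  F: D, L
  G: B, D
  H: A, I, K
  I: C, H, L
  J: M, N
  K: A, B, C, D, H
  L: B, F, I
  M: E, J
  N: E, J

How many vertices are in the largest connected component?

10

Starting from E we can reach E, J, M, N. That is one component of size 4.
Starting from A we can reach A, B, C, D, F, G, H, I, K, L. That is one component of size 10.
The largest has 10 vertices.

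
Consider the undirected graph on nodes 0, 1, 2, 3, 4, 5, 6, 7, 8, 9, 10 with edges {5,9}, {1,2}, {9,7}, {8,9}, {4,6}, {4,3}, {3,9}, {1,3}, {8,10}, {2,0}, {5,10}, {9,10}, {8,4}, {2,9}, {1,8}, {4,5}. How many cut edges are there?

The edges on the cycle 4-3-9-5-4 are not bridges since each lies on that cycle.
But removing 7–9 disconnects 7 from 9; removing 4–6 disconnects 4 from 6; removing 0–2 disconnects 0 from 2 — these are bridges.
That makes 3 bridges.

3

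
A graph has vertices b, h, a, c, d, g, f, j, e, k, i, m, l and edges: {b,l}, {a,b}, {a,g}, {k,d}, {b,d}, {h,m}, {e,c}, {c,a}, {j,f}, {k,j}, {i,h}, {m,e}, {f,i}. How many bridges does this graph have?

2

The edges on the cycle k-j-f-i-h-m-e-c-a-b-d-k are not bridges since each lies on that cycle.
But removing b–l disconnects b from l; removing a–g disconnects a from g — these are bridges.
That makes 2 bridges.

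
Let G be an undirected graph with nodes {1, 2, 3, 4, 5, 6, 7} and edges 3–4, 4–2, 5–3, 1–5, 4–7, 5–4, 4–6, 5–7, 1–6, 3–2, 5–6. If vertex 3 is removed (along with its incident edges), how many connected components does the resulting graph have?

1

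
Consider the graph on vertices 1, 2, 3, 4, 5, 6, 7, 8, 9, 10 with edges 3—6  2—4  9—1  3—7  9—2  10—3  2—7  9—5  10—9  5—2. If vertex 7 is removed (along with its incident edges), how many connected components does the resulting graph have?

With 7 gone, the remaining components are: {8}; {1, 2, 3, 4, 5, 6, 9, 10}.
That is 2 components.

2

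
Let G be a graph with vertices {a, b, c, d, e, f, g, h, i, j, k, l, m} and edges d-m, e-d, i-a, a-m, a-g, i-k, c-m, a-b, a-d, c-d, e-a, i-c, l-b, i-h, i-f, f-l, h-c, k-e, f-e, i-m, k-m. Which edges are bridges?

a-g

The edges on the cycle i-k-e-d-c-h-i are not bridges since each lies on that cycle.
But removing g-a disconnects g from a — this is a bridge.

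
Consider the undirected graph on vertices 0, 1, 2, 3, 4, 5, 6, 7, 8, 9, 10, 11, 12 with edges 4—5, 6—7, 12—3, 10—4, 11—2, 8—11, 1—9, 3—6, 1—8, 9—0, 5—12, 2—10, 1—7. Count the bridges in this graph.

2

The edges on the cycle 1-8-11-2-10-4-5-12-3-6-7-1 are not bridges since each lies on that cycle.
But removing 1—9 disconnects 1 from 9; removing 9—0 disconnects 9 from 0 — these are bridges.
That makes 2 bridges.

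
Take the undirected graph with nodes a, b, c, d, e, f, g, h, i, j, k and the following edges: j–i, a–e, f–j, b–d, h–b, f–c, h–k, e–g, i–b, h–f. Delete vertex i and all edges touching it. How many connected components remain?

With i gone, the remaining components are: {a, e, g}; {b, c, d, f, h, j, k}.
That is 2 components.

2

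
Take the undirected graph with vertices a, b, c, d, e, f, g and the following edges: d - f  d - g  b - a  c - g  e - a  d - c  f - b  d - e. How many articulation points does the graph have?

Removing d increases the component count from 1 to 2, so d is a cut vertex.
By contrast removing c leaves 1 component; it is not a cut vertex. No other vertex is a cut vertex either.

1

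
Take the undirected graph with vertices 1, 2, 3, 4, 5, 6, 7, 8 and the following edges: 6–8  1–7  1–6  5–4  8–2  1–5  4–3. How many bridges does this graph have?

7

removing 2–8 disconnects 2 from 8; removing 5–1 disconnects 5 from 1; removing 4–3 disconnects 4 from 3; removing 1–6 disconnects 1 from 6 — these are bridges.
In total 7 edges are bridges.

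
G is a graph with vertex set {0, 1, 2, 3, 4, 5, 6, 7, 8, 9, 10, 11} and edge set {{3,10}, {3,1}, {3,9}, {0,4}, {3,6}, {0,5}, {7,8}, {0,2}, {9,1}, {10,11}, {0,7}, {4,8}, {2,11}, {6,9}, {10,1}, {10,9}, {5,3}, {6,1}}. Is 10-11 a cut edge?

No

After removing 10-11, the path 10-3-5-0-2-11 still connects them, so the edge is not a bridge.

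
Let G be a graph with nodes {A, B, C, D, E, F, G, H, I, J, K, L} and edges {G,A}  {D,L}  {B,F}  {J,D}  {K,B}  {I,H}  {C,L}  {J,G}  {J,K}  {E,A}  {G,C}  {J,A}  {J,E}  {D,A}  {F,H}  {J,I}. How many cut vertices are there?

Removing J increases the component count from 1 to 2, so J is a cut vertex.
By contrast removing A leaves 1 component; it is not a cut vertex. No other vertex is a cut vertex either.

1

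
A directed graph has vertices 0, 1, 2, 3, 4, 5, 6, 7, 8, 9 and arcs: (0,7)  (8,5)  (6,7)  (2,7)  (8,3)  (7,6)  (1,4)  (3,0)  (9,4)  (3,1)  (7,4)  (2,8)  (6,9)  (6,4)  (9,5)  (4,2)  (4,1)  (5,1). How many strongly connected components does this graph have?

1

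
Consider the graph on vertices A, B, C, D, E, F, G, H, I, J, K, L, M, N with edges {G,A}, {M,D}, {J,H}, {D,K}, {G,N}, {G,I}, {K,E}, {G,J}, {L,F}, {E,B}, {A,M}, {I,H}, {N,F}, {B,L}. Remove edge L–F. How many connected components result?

2

L and F are still connected via L-B-E-K-D-M-A-G-N-F, so the component count stays at 2.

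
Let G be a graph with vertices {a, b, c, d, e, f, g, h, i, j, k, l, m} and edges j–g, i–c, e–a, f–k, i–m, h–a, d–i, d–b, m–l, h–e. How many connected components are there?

4

Starting from f we can reach f, k. That is one component of size 2.
Starting from g we can reach g, j. That is one component of size 2.
Starting from a we can reach a, e, h. That is one component of size 3.
Starting from b we can reach b, c, d, i, l, m. That is one component of size 6.
Total: 4 components.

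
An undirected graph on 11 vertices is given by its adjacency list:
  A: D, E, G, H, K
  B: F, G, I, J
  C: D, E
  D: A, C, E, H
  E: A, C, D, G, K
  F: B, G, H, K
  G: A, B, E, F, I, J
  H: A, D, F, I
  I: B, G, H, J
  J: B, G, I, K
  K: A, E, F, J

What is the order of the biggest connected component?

Starting from A we can reach A, B, C, D, E, F, G, H, I, J, K. That is one component of size 11.
The largest has 11 vertices.

11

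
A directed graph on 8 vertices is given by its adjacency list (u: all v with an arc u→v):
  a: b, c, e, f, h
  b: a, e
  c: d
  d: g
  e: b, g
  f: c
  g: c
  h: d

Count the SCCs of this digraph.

4

{c, d, g} are all mutually reachable — one SCC of size 3.
{a, b, e} are all mutually reachable — one SCC of size 3.
{h} is an SCC by itself.
{f} is an SCC by itself.
That gives 4 strongly connected components.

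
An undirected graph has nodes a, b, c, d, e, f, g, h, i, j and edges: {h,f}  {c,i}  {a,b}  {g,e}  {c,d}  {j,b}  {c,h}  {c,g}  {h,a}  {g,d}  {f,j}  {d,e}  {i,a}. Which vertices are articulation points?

c

Removing c increases the component count from 1 to 2, so c is a cut vertex.
By contrast removing i leaves 1 component; it is not a cut vertex. No other vertex is a cut vertex either.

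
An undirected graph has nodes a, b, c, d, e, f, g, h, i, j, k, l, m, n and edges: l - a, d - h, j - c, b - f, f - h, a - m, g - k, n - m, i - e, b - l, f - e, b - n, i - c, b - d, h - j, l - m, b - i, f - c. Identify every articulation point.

b

Removing b increases the component count from 2 to 3, so b is a cut vertex.
By contrast removing i leaves 2 components; it is not a cut vertex. No other vertex is a cut vertex either.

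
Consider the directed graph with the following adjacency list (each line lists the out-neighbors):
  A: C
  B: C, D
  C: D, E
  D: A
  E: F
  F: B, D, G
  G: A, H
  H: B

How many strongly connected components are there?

{A, B, C, D, E, F, G, H} are all mutually reachable — one SCC of size 8.
That gives 1 strongly connected component.

1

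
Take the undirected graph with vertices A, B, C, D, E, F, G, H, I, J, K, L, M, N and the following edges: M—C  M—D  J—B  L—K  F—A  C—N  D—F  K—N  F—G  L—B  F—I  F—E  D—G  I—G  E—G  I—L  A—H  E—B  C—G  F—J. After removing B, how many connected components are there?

With B gone, the remaining components are: {A, C, D, E, F, G, H, I, J, K, L, M, N}.
That is 1 component.

1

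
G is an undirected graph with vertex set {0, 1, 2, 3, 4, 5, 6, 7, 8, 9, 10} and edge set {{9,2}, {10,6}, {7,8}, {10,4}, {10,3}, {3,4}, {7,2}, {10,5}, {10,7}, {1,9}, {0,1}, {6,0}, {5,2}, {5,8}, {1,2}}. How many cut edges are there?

The edges on the cycle 10-3-4-10 are not bridges since each lies on that cycle.
Every edge lies on some cycle, so there are no bridges.

0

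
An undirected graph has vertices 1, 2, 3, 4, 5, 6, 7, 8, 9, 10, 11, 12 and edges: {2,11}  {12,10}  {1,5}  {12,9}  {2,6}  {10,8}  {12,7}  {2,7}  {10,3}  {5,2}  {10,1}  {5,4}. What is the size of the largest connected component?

12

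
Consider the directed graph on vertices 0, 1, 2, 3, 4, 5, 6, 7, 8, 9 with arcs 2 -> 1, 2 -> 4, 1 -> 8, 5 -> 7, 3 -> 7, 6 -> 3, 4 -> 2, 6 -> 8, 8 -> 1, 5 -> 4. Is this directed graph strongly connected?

No

There is no directed path from 7 to 5, so the graph is not strongly connected.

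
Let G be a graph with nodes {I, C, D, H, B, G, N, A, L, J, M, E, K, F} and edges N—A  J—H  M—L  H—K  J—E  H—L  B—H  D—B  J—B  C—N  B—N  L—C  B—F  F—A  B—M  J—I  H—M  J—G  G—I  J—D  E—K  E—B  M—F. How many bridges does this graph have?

The edges on the cycle J-G-I-J are not bridges since each lies on that cycle.
Every edge lies on some cycle, so there are no bridges.

0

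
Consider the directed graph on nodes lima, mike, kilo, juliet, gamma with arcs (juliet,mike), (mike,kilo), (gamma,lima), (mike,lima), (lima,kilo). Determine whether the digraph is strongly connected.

There is no directed path from juliet to gamma, so the graph is not strongly connected.

No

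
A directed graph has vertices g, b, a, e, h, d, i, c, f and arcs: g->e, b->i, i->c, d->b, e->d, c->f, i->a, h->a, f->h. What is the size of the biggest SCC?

1

{e} is an SCC by itself.
{b} is an SCC by itself.
{i} is an SCC by itself.
{g} is an SCC by itself.
{a} is an SCC by itself.
(and 4 more singleton SCCs)
The largest has 1 vertex.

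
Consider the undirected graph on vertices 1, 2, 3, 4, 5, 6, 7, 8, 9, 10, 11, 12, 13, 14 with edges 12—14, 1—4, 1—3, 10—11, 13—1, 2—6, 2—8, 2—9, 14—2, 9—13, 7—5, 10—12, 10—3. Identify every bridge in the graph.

The edges on the cycle 10-12-14-2-9-13-1-3-10 are not bridges since each lies on that cycle.
But removing 8—2 disconnects 8 from 2; removing 6—2 disconnects 6 from 2; removing 7—5 disconnects 7 from 5; removing 4—1 disconnects 4 from 1 — these are bridges.
In total 5 edges are bridges.

1-4, 10-11, 2-6, 2-8, 5-7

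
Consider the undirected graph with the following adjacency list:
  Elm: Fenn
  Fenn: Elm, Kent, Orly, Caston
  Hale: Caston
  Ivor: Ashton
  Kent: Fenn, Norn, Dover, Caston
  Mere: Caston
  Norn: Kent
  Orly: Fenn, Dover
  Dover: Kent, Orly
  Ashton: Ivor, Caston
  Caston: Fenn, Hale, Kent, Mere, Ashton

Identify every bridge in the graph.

Ashton-Caston, Ashton-Ivor, Caston-Hale, Caston-Mere, Elm-Fenn, Kent-Norn

The edges on the cycle Caston-Fenn-Orly-Dover-Kent-Caston are not bridges since each lies on that cycle.
But removing Ivor-Ashton disconnects Ivor from Ashton; removing Ashton-Caston disconnects Ashton from Caston; removing Mere-Caston disconnects Mere from Caston; removing Hale-Caston disconnects Hale from Caston — these are bridges.
In total 6 edges are bridges.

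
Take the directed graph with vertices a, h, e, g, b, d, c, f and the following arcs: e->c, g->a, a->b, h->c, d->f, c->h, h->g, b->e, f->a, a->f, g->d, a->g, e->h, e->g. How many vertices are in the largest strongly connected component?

{a, b, c, d, e, f, g, h} are all mutually reachable — one SCC of size 8.
The largest has 8 vertices.

8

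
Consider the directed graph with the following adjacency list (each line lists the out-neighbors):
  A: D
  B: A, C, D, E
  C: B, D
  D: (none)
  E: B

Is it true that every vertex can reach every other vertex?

There is no directed path from D to B, so the graph is not strongly connected.

No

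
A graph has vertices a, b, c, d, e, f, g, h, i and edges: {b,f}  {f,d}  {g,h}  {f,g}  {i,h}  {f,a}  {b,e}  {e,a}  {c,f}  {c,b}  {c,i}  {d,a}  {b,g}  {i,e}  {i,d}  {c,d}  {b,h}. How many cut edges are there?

0

The edges on the cycle c-b-e-a-d-c are not bridges since each lies on that cycle.
Every edge lies on some cycle, so there are no bridges.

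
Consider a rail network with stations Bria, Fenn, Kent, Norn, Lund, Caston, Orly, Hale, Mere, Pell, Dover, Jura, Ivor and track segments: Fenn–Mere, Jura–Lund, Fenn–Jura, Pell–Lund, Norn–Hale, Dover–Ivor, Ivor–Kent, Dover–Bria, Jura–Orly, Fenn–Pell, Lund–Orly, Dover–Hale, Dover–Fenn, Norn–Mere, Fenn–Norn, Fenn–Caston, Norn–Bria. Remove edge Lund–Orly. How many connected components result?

Lund and Orly are still connected via Lund-Jura-Orly, so the component count stays at 1.

1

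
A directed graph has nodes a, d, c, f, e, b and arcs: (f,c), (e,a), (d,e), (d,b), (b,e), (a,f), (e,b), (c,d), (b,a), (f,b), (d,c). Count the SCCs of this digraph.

1

{a, b, c, d, e, f} are all mutually reachable — one SCC of size 6.
That gives 1 strongly connected component.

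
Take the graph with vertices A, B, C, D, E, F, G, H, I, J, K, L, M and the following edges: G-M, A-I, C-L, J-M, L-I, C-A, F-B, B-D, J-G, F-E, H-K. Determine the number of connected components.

Starting from H we can reach H, K. That is one component of size 2.
Starting from G we can reach G, J, M. That is one component of size 3.
Starting from B we can reach B, D, E, F. That is one component of size 4.
Starting from A we can reach A, C, I, L. That is one component of size 4.
Total: 4 components.

4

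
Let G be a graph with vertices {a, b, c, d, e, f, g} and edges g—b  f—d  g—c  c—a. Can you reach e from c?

No

The component containing c is {a, b, c, g}, and e is not in it.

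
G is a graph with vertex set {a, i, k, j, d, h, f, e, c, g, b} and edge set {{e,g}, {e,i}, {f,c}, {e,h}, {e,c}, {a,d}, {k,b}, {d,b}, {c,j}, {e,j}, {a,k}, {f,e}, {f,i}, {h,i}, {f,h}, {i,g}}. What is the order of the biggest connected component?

7

Starting from a we can reach a, b, d, k. That is one component of size 4.
Starting from c we can reach c, e, f, g, h, i, j. That is one component of size 7.
The largest has 7 vertices.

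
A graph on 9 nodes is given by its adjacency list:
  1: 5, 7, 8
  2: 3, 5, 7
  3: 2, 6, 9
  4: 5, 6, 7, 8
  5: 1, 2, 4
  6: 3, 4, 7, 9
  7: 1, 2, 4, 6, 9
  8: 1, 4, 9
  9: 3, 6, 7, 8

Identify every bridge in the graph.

The edges on the cycle 8-4-7-6-9-8 are not bridges since each lies on that cycle.
Every edge lies on some cycle, so there are no bridges.

none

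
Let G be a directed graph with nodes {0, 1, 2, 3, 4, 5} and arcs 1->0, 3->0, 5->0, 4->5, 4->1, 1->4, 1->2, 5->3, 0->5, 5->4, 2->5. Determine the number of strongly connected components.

1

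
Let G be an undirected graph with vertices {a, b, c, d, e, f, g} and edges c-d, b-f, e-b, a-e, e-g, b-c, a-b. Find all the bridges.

b-c, b-f, c-d, e-g

The edges on the cycle a-e-b-a are not bridges since each lies on that cycle.
But removing e-g disconnects e from g; removing c-d disconnects c from d; removing b-c disconnects b from c; removing b-f disconnects b from f — these are bridges.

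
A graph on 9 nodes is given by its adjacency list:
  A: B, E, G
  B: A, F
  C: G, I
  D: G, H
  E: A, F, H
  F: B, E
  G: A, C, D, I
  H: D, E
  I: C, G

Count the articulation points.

1

Removing G increases the component count from 1 to 2, so G is a cut vertex.
By contrast removing C leaves 1 component; it is not a cut vertex. No other vertex is a cut vertex either.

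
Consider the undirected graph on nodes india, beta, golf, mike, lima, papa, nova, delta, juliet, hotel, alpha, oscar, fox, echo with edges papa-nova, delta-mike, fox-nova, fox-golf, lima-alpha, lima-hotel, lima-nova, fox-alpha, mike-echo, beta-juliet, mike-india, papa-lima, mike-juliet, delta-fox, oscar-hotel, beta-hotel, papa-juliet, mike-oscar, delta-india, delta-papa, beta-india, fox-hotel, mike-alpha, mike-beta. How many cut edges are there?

2

The edges on the cycle delta-papa-lima-alpha-fox-delta are not bridges since each lies on that cycle.
But removing golf-fox disconnects golf from fox; removing mike-echo disconnects mike from echo — these are bridges.
That makes 2 bridges.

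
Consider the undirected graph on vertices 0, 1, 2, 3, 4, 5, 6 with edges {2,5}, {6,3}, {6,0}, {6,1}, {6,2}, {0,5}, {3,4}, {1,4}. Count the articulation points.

1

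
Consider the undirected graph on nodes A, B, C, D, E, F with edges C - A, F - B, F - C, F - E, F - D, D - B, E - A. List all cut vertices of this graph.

Removing F increases the component count from 1 to 2, so F is a cut vertex.
By contrast removing B leaves 1 component; it is not a cut vertex. No other vertex is a cut vertex either.

F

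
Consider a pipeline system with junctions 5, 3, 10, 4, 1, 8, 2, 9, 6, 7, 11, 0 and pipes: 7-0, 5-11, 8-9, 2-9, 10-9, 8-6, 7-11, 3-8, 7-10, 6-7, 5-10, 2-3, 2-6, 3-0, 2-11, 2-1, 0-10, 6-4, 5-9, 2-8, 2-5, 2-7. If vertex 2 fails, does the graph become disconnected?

Yes

Deleting 2 raises the number of components from 1 to 2, so 2 is a cut vertex.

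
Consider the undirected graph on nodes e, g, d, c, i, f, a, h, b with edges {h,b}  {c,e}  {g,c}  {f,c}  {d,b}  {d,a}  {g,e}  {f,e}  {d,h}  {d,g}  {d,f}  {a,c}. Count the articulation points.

1

Removing d increases the component count from 2 to 3, so d is a cut vertex.
By contrast removing a leaves 2 components; it is not a cut vertex. No other vertex is a cut vertex either.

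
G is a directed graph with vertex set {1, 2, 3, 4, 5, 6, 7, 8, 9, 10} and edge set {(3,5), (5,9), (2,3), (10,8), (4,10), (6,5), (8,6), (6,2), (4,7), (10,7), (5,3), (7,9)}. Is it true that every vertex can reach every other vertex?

No

There is no directed path from 3 to 2, so the graph is not strongly connected.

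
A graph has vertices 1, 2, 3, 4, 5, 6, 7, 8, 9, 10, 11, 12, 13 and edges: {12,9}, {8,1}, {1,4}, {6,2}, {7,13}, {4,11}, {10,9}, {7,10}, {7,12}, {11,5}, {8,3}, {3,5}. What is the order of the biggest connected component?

6

Starting from 2 we can reach 2, 6. That is one component of size 2.
Starting from 7 we can reach 7, 9, 10, 12, 13. That is one component of size 5.
Starting from 1 we can reach 1, 3, 4, 5, 8, 11. That is one component of size 6.
The largest has 6 vertices.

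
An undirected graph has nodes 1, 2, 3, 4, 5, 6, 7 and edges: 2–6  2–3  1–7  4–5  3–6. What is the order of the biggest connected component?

Starting from 4 we can reach 4, 5. That is one component of size 2.
Starting from 1 we can reach 1, 7. That is one component of size 2.
Starting from 2 we can reach 2, 3, 6. That is one component of size 3.
The largest has 3 vertices.

3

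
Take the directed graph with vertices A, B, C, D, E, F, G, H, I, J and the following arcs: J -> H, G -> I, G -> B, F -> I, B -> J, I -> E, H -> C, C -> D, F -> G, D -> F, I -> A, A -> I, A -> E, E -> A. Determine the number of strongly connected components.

{B, C, D, F, G, H, J} are all mutually reachable — one SCC of size 7.
{A, E, I} are all mutually reachable — one SCC of size 3.
That gives 2 strongly connected components.

2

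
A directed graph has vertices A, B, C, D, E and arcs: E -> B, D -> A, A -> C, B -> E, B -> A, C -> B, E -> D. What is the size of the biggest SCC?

5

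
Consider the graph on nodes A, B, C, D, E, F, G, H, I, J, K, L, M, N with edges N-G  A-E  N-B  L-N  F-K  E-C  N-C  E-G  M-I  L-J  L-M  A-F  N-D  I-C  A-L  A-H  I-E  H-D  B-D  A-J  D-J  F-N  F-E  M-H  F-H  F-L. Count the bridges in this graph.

1

The edges on the cycle A-F-H-D-J-A are not bridges since each lies on that cycle.
But removing F-K disconnects F from K — this is a bridge.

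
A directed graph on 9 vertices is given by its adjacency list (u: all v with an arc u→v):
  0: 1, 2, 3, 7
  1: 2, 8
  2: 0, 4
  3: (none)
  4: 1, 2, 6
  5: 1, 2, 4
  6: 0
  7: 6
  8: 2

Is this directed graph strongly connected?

No

There is no directed path from 7 to 5, so the graph is not strongly connected.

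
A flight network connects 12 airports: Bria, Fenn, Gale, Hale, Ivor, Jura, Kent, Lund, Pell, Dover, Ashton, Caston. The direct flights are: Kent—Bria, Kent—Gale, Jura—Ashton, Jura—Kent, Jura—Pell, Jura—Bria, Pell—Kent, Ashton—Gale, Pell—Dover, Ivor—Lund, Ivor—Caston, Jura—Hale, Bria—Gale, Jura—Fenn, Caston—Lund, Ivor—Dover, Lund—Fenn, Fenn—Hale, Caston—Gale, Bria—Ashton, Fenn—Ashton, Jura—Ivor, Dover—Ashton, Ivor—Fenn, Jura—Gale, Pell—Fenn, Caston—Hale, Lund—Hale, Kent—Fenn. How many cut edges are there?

The edges on the cycle Jura-Pell-Kent-Jura are not bridges since each lies on that cycle.
Every edge lies on some cycle, so there are no bridges.

0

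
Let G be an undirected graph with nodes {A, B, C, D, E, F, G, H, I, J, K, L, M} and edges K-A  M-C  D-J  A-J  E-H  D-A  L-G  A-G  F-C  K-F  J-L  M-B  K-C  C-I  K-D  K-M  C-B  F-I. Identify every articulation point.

Removing K increases the component count from 2 to 3, so K is a cut vertex.
By contrast removing M leaves 2 components; it is not a cut vertex. No other vertex is a cut vertex either.

K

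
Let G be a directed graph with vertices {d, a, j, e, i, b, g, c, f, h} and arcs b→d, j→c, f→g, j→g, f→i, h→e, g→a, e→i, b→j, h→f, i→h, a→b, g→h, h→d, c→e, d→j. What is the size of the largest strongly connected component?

10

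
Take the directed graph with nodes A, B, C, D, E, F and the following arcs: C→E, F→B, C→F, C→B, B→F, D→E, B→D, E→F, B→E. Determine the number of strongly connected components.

3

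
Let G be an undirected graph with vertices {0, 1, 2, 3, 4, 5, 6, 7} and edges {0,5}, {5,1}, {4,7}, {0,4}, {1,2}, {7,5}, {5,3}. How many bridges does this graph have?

3

The edges on the cycle 0-4-7-5-0 are not bridges since each lies on that cycle.
But removing 5 - 3 disconnects 5 from 3; removing 1 - 2 disconnects 1 from 2; removing 5 - 1 disconnects 5 from 1 — these are bridges.
That makes 3 bridges.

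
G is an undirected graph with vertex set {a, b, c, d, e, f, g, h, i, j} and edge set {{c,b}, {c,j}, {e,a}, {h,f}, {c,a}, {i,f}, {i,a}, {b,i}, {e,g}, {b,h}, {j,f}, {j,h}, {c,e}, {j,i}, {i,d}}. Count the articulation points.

2

Removing e increases the component count from 1 to 2, so e is a cut vertex.
Removing i increases the component count from 1 to 2, so i is a cut vertex.
By contrast removing d leaves 1 component; it is not a cut vertex. No other vertex is a cut vertex either.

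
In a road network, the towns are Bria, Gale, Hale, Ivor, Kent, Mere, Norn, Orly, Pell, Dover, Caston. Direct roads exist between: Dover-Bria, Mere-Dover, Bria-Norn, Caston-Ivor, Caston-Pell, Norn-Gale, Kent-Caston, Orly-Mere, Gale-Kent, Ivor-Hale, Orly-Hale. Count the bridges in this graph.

The edges on the cycle Orly-Mere-Dover-Bria-Norn-Gale-Kent-Caston-Ivor-Hale-Orly are not bridges since each lies on that cycle.
But removing Pell-Caston disconnects Pell from Caston — this is a bridge.

1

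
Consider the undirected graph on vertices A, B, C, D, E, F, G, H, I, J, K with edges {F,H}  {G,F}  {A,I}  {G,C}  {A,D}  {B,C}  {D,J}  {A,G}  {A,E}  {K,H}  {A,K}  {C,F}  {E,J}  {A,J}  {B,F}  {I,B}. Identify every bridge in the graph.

none

The edges on the cycle A-I-B-C-G-A are not bridges since each lies on that cycle.
Every edge lies on some cycle, so there are no bridges.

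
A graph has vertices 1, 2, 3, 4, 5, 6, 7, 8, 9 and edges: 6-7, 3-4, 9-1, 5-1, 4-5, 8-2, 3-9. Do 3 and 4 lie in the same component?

Yes

From 3 we can reach 1, 3, 4, 5, 9, which includes 4.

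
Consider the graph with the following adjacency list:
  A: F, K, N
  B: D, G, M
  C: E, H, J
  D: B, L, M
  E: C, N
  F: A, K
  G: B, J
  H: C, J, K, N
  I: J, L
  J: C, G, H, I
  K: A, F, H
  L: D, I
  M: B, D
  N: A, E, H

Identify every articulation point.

J

Removing J increases the component count from 1 to 2, so J is a cut vertex.
By contrast removing D leaves 1 component; it is not a cut vertex. No other vertex is a cut vertex either.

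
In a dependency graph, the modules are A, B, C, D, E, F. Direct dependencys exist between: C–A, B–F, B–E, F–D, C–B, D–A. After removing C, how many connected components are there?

1

With C gone, the remaining components are: {A, B, D, E, F}.
That is 1 component.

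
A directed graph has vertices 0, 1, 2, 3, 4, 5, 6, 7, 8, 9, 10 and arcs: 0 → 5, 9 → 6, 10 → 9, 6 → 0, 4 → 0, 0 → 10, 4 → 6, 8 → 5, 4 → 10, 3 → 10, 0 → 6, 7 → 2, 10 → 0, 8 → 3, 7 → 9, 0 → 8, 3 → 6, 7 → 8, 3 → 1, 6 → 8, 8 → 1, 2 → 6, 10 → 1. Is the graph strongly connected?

No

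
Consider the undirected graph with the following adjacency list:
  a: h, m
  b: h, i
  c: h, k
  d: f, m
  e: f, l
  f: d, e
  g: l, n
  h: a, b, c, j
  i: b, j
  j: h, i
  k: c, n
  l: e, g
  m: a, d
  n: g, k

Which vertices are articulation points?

Removing h increases the component count from 1 to 2, so h is a cut vertex.
By contrast removing m leaves 1 component; it is not a cut vertex. No other vertex is a cut vertex either.

h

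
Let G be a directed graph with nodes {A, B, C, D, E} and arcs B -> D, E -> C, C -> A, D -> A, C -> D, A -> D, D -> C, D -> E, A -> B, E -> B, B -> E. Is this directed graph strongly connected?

Yes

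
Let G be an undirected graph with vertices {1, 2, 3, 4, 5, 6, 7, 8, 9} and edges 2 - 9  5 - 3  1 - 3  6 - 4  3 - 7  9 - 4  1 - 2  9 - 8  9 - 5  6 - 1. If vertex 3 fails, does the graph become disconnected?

Deleting 3 raises the number of components from 1 to 2, so 3 is a cut vertex.

Yes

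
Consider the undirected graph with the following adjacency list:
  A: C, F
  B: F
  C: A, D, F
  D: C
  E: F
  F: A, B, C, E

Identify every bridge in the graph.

B-F, C-D, E-F

The edges on the cycle A-F-C-A are not bridges since each lies on that cycle.
But removing F-E disconnects F from E; removing F-B disconnects F from B; removing C-D disconnects C from D — these are bridges.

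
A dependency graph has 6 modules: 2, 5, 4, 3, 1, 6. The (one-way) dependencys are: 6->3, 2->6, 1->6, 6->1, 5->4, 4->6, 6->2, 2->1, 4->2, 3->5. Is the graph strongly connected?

Yes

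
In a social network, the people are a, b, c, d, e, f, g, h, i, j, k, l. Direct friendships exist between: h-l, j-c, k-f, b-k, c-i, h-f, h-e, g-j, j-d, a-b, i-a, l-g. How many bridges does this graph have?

2

The edges on the cycle h-l-g-j-c-i-a-b-k-f-h are not bridges since each lies on that cycle.
But removing d-j disconnects d from j; removing h-e disconnects h from e — these are bridges.
That makes 2 bridges.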